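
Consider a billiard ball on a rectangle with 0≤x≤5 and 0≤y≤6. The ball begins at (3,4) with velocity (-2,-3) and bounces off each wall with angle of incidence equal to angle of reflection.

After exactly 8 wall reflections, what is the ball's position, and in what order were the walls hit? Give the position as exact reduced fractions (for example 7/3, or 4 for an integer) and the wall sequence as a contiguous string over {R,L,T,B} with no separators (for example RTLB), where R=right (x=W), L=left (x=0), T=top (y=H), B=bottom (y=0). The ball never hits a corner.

1. t=4/3 → B at (1/3,0); v=(-2,3)
2. t=1/6 → L at (0,1/2); v=(2,3)
3. t=11/6 → T at (11/3,6); v=(2,-3)
4. t=2/3 → R at (5,4); v=(-2,-3)
5. t=4/3 → B at (7/3,0); v=(-2,3)
6. t=7/6 → L at (0,7/2); v=(2,3)
7. t=5/6 → T at (5/3,6); v=(2,-3)
8. t=5/3 → R at (5,1); v=(-2,-3)

Final position: (5,1)
Wall sequence: BLTRBLTR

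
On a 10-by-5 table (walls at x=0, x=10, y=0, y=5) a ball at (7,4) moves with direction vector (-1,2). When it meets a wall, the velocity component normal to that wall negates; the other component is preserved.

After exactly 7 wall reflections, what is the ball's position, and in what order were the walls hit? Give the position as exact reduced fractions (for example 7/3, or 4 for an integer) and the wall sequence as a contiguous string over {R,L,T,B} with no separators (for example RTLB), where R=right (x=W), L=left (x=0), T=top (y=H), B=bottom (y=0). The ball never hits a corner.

Final position: (6,0)
Wall sequence: TBTLBTB

1. t=1/2 → T at (13/2,5); v=(-1,-2)
2. t=5/2 → B at (4,0); v=(-1,2)
3. t=5/2 → T at (3/2,5); v=(-1,-2)
4. t=3/2 → L at (0,2); v=(1,-2)
5. t=1 → B at (1,0); v=(1,2)
6. t=5/2 → T at (7/2,5); v=(1,-2)
7. t=5/2 → B at (6,0); v=(1,2)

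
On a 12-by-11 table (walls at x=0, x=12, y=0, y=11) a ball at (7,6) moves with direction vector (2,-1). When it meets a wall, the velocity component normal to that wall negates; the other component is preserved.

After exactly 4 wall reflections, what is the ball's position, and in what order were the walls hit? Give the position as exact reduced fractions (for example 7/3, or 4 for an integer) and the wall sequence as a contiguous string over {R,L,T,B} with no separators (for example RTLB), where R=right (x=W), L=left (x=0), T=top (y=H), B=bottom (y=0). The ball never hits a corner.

1. t=5/2 → R at (12,7/2); v=(-2,-1)
2. t=7/2 → B at (5,0); v=(-2,1)
3. t=5/2 → L at (0,5/2); v=(2,1)
4. t=6 → R at (12,17/2); v=(-2,1)

Final position: (12,17/2)
Wall sequence: RBLR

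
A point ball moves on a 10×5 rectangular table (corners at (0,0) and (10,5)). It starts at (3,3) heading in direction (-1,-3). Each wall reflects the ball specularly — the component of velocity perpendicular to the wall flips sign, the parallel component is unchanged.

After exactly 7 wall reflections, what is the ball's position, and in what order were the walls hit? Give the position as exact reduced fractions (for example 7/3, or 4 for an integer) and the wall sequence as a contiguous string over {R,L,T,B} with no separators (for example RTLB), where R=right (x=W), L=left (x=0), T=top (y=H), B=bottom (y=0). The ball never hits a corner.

Final position: (19/3,5)
Wall sequence: BTLBTBT

1. t=1 → B at (2,0); v=(-1,3)
2. t=5/3 → T at (1/3,5); v=(-1,-3)
3. t=1/3 → L at (0,4); v=(1,-3)
4. t=4/3 → B at (4/3,0); v=(1,3)
5. t=5/3 → T at (3,5); v=(1,-3)
6. t=5/3 → B at (14/3,0); v=(1,3)
7. t=5/3 → T at (19/3,5); v=(1,-3)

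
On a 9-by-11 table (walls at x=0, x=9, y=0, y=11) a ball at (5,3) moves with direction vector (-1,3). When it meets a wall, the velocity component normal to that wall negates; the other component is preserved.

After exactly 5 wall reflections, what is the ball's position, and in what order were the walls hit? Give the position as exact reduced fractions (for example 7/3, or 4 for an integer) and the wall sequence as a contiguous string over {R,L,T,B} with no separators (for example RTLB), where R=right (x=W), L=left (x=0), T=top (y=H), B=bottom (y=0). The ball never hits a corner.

1. t=8/3 → T at (7/3,11); v=(-1,-3)
2. t=7/3 → L at (0,4); v=(1,-3)
3. t=4/3 → B at (4/3,0); v=(1,3)
4. t=11/3 → T at (5,11); v=(1,-3)
5. t=11/3 → B at (26/3,0); v=(1,3)

Final position: (26/3,0)
Wall sequence: TLBTB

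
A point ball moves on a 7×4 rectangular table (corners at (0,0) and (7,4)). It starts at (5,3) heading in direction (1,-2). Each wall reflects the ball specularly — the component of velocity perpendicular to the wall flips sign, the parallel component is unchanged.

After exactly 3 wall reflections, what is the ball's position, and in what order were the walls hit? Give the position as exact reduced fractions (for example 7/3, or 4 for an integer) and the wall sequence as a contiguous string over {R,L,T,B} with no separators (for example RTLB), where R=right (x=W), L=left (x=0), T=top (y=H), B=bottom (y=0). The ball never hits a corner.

Final position: (11/2,4)
Wall sequence: BRT

1. t=3/2 → B at (13/2,0); v=(1,2)
2. t=1/2 → R at (7,1); v=(-1,2)
3. t=3/2 → T at (11/2,4); v=(-1,-2)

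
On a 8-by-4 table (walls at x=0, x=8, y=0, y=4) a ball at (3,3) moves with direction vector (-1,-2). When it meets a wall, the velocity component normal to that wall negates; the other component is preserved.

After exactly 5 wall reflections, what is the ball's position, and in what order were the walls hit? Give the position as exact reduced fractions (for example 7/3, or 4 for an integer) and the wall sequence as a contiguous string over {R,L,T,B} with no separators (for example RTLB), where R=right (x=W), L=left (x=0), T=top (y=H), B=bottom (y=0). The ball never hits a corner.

Final position: (9/2,4)
Wall sequence: BLTBT

1. t=3/2 → B at (3/2,0); v=(-1,2)
2. t=3/2 → L at (0,3); v=(1,2)
3. t=1/2 → T at (1/2,4); v=(1,-2)
4. t=2 → B at (5/2,0); v=(1,2)
5. t=2 → T at (9/2,4); v=(1,-2)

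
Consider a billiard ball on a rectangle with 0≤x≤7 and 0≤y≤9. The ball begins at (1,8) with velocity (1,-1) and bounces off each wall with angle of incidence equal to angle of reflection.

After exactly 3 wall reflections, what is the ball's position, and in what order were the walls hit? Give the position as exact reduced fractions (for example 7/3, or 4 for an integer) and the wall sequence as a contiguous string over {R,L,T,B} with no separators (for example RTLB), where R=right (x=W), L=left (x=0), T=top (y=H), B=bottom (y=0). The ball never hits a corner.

Final position: (0,5)
Wall sequence: RBL

1. t=6 → R at (7,2); v=(-1,-1)
2. t=2 → B at (5,0); v=(-1,1)
3. t=5 → L at (0,5); v=(1,1)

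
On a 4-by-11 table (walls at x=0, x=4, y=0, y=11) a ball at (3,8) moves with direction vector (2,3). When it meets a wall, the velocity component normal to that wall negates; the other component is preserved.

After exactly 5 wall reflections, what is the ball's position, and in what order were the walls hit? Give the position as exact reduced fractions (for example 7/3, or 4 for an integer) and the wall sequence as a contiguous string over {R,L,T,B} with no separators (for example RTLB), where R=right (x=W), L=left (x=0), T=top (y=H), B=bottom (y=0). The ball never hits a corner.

1. t=1/2 → R at (4,19/2); v=(-2,3)
2. t=1/2 → T at (3,11); v=(-2,-3)
3. t=3/2 → L at (0,13/2); v=(2,-3)
4. t=2 → R at (4,1/2); v=(-2,-3)
5. t=1/6 → B at (11/3,0); v=(-2,3)

Final position: (11/3,0)
Wall sequence: RTLRB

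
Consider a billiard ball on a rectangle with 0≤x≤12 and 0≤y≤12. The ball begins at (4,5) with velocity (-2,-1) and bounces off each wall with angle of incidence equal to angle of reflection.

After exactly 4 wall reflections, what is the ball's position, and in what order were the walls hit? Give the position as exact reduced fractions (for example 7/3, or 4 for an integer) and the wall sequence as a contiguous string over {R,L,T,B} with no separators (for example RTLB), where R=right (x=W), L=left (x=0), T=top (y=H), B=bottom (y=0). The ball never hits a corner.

1. t=2 → L at (0,3); v=(2,-1)
2. t=3 → B at (6,0); v=(2,1)
3. t=3 → R at (12,3); v=(-2,1)
4. t=6 → L at (0,9); v=(2,1)

Final position: (0,9)
Wall sequence: LBRL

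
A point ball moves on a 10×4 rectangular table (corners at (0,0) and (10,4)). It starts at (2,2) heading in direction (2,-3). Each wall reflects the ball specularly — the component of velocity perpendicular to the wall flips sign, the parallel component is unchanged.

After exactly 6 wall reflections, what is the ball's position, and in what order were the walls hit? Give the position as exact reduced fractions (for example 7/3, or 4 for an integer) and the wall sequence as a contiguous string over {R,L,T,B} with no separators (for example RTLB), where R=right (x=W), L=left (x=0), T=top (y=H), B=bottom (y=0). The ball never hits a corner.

1. t=2/3 → B at (10/3,0); v=(2,3)
2. t=4/3 → T at (6,4); v=(2,-3)
3. t=4/3 → B at (26/3,0); v=(2,3)
4. t=2/3 → R at (10,2); v=(-2,3)
5. t=2/3 → T at (26/3,4); v=(-2,-3)
6. t=4/3 → B at (6,0); v=(-2,3)

Final position: (6,0)
Wall sequence: BTBRTB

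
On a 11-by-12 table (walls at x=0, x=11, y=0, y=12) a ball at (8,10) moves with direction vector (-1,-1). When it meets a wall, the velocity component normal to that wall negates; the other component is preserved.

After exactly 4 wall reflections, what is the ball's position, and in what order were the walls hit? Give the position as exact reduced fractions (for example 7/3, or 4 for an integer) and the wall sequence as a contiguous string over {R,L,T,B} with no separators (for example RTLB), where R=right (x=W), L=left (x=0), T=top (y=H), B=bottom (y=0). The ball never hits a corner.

Final position: (8,12)
Wall sequence: LBRT

1. t=8 → L at (0,2); v=(1,-1)
2. t=2 → B at (2,0); v=(1,1)
3. t=9 → R at (11,9); v=(-1,1)
4. t=3 → T at (8,12); v=(-1,-1)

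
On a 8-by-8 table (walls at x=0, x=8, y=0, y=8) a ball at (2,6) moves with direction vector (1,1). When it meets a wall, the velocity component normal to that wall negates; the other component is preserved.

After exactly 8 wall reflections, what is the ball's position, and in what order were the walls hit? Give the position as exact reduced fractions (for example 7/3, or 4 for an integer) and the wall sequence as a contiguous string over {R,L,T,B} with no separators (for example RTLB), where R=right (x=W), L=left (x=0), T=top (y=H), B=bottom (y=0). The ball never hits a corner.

1. t=2 → T at (4,8); v=(1,-1)
2. t=4 → R at (8,4); v=(-1,-1)
3. t=4 → B at (4,0); v=(-1,1)
4. t=4 → L at (0,4); v=(1,1)
5. t=4 → T at (4,8); v=(1,-1)
6. t=4 → R at (8,4); v=(-1,-1)
7. t=4 → B at (4,0); v=(-1,1)
8. t=4 → L at (0,4); v=(1,1)

Final position: (0,4)
Wall sequence: TRBLTRBL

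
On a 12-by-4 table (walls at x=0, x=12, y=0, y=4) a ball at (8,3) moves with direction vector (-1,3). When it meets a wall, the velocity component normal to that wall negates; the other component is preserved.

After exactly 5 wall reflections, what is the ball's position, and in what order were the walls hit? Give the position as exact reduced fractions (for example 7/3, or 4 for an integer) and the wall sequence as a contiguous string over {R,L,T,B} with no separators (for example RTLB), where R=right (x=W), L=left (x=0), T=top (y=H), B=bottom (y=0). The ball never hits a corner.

1. t=1/3 → T at (23/3,4); v=(-1,-3)
2. t=4/3 → B at (19/3,0); v=(-1,3)
3. t=4/3 → T at (5,4); v=(-1,-3)
4. t=4/3 → B at (11/3,0); v=(-1,3)
5. t=4/3 → T at (7/3,4); v=(-1,-3)

Final position: (7/3,4)
Wall sequence: TBTBT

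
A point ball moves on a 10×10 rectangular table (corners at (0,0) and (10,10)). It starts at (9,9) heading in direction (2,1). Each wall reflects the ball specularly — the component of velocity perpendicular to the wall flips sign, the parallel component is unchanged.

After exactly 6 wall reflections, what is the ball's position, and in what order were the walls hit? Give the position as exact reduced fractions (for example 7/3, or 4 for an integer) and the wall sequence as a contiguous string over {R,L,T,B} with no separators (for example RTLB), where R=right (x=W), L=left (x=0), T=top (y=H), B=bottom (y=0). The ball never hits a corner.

1. t=1/2 → R at (10,19/2); v=(-2,1)
2. t=1/2 → T at (9,10); v=(-2,-1)
3. t=9/2 → L at (0,11/2); v=(2,-1)
4. t=5 → R at (10,1/2); v=(-2,-1)
5. t=1/2 → B at (9,0); v=(-2,1)
6. t=9/2 → L at (0,9/2); v=(2,1)

Final position: (0,9/2)
Wall sequence: RTLRBL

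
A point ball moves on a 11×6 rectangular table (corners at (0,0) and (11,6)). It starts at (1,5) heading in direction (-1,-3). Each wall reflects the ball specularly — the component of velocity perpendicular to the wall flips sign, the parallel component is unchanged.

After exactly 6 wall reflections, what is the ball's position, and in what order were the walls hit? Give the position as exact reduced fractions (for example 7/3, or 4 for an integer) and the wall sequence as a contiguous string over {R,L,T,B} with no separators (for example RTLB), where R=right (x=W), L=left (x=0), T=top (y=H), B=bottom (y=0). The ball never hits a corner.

1. t=1 → L at (0,2); v=(1,-3)
2. t=2/3 → B at (2/3,0); v=(1,3)
3. t=2 → T at (8/3,6); v=(1,-3)
4. t=2 → B at (14/3,0); v=(1,3)
5. t=2 → T at (20/3,6); v=(1,-3)
6. t=2 → B at (26/3,0); v=(1,3)

Final position: (26/3,0)
Wall sequence: LBTBTB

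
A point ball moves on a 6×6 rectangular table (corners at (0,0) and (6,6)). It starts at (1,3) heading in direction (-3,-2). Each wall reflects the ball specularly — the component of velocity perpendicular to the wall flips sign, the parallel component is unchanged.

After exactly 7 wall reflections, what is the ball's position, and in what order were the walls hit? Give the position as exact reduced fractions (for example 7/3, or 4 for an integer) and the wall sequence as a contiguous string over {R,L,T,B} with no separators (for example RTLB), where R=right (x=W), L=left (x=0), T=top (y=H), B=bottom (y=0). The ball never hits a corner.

1. t=1/3 → L at (0,7/3); v=(3,-2)
2. t=7/6 → B at (7/2,0); v=(3,2)
3. t=5/6 → R at (6,5/3); v=(-3,2)
4. t=2 → L at (0,17/3); v=(3,2)
5. t=1/6 → T at (1/2,6); v=(3,-2)
6. t=11/6 → R at (6,7/3); v=(-3,-2)
7. t=7/6 → B at (5/2,0); v=(-3,2)

Final position: (5/2,0)
Wall sequence: LBRLTRB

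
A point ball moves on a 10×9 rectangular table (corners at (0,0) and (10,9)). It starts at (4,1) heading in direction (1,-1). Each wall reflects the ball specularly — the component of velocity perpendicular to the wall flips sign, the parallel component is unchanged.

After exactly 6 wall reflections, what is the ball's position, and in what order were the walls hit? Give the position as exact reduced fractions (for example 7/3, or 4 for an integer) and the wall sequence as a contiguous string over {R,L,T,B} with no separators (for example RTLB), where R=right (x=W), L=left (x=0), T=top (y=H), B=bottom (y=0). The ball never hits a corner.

Final position: (10,7)
Wall sequence: BRTLBR

1. t=1 → B at (5,0); v=(1,1)
2. t=5 → R at (10,5); v=(-1,1)
3. t=4 → T at (6,9); v=(-1,-1)
4. t=6 → L at (0,3); v=(1,-1)
5. t=3 → B at (3,0); v=(1,1)
6. t=7 → R at (10,7); v=(-1,1)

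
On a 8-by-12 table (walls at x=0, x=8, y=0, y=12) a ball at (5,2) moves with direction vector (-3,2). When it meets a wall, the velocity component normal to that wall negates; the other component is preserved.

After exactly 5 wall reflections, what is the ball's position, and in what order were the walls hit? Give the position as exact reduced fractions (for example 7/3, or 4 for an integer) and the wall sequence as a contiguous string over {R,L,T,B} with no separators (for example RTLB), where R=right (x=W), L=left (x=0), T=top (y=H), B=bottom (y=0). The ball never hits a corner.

Final position: (8,8/3)
Wall sequence: LRTLR

1. t=5/3 → L at (0,16/3); v=(3,2)
2. t=8/3 → R at (8,32/3); v=(-3,2)
3. t=2/3 → T at (6,12); v=(-3,-2)
4. t=2 → L at (0,8); v=(3,-2)
5. t=8/3 → R at (8,8/3); v=(-3,-2)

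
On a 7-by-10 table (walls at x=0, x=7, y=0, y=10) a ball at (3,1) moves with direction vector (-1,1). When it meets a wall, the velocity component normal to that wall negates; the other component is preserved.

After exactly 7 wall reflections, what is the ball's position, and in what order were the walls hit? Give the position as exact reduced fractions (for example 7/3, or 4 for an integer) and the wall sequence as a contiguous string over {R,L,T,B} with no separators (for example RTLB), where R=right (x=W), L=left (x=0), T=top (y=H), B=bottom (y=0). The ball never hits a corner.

1. t=3 → L at (0,4); v=(1,1)
2. t=6 → T at (6,10); v=(1,-1)
3. t=1 → R at (7,9); v=(-1,-1)
4. t=7 → L at (0,2); v=(1,-1)
5. t=2 → B at (2,0); v=(1,1)
6. t=5 → R at (7,5); v=(-1,1)
7. t=5 → T at (2,10); v=(-1,-1)

Final position: (2,10)
Wall sequence: LTRLBRT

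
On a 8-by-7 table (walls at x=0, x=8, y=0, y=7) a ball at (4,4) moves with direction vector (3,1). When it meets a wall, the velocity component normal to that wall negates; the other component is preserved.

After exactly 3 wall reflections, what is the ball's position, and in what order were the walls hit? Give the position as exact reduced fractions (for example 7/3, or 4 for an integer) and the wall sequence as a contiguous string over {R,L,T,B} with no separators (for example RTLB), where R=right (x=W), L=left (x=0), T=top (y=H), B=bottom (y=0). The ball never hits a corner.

1. t=4/3 → R at (8,16/3); v=(-3,1)
2. t=5/3 → T at (3,7); v=(-3,-1)
3. t=1 → L at (0,6); v=(3,-1)

Final position: (0,6)
Wall sequence: RTL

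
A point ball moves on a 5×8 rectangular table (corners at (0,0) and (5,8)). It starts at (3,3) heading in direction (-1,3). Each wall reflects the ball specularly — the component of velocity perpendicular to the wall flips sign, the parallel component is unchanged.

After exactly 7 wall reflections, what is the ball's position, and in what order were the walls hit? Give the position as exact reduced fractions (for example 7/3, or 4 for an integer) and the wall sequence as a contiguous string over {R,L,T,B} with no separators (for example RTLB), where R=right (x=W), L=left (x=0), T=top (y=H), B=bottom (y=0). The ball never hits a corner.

Final position: (2/3,8)
Wall sequence: TLBTRBT

1. t=5/3 → T at (4/3,8); v=(-1,-3)
2. t=4/3 → L at (0,4); v=(1,-3)
3. t=4/3 → B at (4/3,0); v=(1,3)
4. t=8/3 → T at (4,8); v=(1,-3)
5. t=1 → R at (5,5); v=(-1,-3)
6. t=5/3 → B at (10/3,0); v=(-1,3)
7. t=8/3 → T at (2/3,8); v=(-1,-3)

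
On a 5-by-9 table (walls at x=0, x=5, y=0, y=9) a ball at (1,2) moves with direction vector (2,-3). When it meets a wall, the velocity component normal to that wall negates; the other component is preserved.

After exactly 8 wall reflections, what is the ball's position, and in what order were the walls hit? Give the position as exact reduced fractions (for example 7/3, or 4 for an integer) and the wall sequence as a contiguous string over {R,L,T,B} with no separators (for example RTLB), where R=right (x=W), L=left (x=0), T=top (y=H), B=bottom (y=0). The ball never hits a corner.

1. t=2/3 → B at (7/3,0); v=(2,3)
2. t=4/3 → R at (5,4); v=(-2,3)
3. t=5/3 → T at (5/3,9); v=(-2,-3)
4. t=5/6 → L at (0,13/2); v=(2,-3)
5. t=13/6 → B at (13/3,0); v=(2,3)
6. t=1/3 → R at (5,1); v=(-2,3)
7. t=5/2 → L at (0,17/2); v=(2,3)
8. t=1/6 → T at (1/3,9); v=(2,-3)

Final position: (1/3,9)
Wall sequence: BRTLBRLT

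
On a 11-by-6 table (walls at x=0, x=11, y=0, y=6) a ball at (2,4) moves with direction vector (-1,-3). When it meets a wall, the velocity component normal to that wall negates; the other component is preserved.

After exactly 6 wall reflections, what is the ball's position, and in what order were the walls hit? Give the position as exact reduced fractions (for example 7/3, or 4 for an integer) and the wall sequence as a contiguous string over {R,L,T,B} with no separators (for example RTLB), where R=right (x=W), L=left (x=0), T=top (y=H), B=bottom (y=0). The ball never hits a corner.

1. t=4/3 → B at (2/3,0); v=(-1,3)
2. t=2/3 → L at (0,2); v=(1,3)
3. t=4/3 → T at (4/3,6); v=(1,-3)
4. t=2 → B at (10/3,0); v=(1,3)
5. t=2 → T at (16/3,6); v=(1,-3)
6. t=2 → B at (22/3,0); v=(1,3)

Final position: (22/3,0)
Wall sequence: BLTBTB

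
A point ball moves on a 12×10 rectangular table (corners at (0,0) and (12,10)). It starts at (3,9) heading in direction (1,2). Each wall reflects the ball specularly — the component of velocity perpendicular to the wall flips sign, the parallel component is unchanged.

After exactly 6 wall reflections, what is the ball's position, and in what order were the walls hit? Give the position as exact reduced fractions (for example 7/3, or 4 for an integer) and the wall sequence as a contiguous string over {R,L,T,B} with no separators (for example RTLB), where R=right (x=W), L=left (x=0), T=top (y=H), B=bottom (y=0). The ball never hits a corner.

1. t=1/2 → T at (7/2,10); v=(1,-2)
2. t=5 → B at (17/2,0); v=(1,2)
3. t=7/2 → R at (12,7); v=(-1,2)
4. t=3/2 → T at (21/2,10); v=(-1,-2)
5. t=5 → B at (11/2,0); v=(-1,2)
6. t=5 → T at (1/2,10); v=(-1,-2)

Final position: (1/2,10)
Wall sequence: TBRTBT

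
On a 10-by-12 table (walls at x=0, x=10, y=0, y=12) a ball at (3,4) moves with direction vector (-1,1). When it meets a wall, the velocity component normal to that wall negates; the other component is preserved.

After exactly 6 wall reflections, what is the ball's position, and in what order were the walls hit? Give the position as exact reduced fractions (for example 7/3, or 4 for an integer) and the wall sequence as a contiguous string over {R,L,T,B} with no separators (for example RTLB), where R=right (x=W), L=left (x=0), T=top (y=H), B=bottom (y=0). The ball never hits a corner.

Final position: (9,12)
Wall sequence: LTRBLT

1. t=3 → L at (0,7); v=(1,1)
2. t=5 → T at (5,12); v=(1,-1)
3. t=5 → R at (10,7); v=(-1,-1)
4. t=7 → B at (3,0); v=(-1,1)
5. t=3 → L at (0,3); v=(1,1)
6. t=9 → T at (9,12); v=(1,-1)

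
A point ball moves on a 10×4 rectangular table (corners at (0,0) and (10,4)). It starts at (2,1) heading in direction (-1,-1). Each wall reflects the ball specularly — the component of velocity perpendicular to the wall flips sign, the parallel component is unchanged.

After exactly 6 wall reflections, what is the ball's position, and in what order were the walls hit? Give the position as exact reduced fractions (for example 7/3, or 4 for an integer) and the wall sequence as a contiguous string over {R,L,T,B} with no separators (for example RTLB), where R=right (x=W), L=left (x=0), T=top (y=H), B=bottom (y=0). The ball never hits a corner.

Final position: (9,4)
Wall sequence: BLTBRT

1. t=1 → B at (1,0); v=(-1,1)
2. t=1 → L at (0,1); v=(1,1)
3. t=3 → T at (3,4); v=(1,-1)
4. t=4 → B at (7,0); v=(1,1)
5. t=3 → R at (10,3); v=(-1,1)
6. t=1 → T at (9,4); v=(-1,-1)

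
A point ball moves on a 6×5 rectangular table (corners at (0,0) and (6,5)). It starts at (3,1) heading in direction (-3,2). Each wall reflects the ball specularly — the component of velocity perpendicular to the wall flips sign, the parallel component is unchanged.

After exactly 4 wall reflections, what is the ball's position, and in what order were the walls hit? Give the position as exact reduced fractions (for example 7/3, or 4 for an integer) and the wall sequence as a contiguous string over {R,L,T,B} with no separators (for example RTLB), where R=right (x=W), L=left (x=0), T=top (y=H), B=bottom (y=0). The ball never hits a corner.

1. t=1 → L at (0,3); v=(3,2)
2. t=1 → T at (3,5); v=(3,-2)
3. t=1 → R at (6,3); v=(-3,-2)
4. t=3/2 → B at (3/2,0); v=(-3,2)

Final position: (3/2,0)
Wall sequence: LTRB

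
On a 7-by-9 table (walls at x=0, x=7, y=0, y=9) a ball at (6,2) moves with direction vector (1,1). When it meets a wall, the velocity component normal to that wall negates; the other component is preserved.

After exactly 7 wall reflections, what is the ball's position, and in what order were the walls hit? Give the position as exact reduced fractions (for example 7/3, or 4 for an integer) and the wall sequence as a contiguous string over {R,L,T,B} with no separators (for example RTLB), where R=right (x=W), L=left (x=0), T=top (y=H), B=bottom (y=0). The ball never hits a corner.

Final position: (3,9)
Wall sequence: RTLRBLT

1. t=1 → R at (7,3); v=(-1,1)
2. t=6 → T at (1,9); v=(-1,-1)
3. t=1 → L at (0,8); v=(1,-1)
4. t=7 → R at (7,1); v=(-1,-1)
5. t=1 → B at (6,0); v=(-1,1)
6. t=6 → L at (0,6); v=(1,1)
7. t=3 → T at (3,9); v=(1,-1)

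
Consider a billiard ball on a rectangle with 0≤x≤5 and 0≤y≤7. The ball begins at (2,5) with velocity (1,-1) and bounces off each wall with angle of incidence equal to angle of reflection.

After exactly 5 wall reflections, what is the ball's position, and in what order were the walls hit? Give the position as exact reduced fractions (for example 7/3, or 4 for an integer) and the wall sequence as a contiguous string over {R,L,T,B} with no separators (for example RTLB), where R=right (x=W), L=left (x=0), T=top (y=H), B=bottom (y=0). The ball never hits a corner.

Final position: (5,6)
Wall sequence: RBLTR

1. t=3 → R at (5,2); v=(-1,-1)
2. t=2 → B at (3,0); v=(-1,1)
3. t=3 → L at (0,3); v=(1,1)
4. t=4 → T at (4,7); v=(1,-1)
5. t=1 → R at (5,6); v=(-1,-1)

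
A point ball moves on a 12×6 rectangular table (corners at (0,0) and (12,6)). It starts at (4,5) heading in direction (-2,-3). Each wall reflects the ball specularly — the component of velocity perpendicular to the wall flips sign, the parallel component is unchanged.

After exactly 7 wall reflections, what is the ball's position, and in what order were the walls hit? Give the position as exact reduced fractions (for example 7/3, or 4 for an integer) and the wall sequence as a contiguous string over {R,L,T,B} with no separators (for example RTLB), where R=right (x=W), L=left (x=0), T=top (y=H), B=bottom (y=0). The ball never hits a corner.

1. t=5/3 → B at (2/3,0); v=(-2,3)
2. t=1/3 → L at (0,1); v=(2,3)
3. t=5/3 → T at (10/3,6); v=(2,-3)
4. t=2 → B at (22/3,0); v=(2,3)
5. t=2 → T at (34/3,6); v=(2,-3)
6. t=1/3 → R at (12,5); v=(-2,-3)
7. t=5/3 → B at (26/3,0); v=(-2,3)

Final position: (26/3,0)
Wall sequence: BLTBTRB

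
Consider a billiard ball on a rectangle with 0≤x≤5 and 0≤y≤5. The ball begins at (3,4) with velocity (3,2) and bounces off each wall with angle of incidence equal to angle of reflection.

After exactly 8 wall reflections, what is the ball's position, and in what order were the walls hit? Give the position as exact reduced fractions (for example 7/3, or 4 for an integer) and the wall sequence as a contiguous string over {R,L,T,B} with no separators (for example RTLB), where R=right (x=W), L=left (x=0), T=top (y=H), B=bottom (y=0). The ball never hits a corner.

1. t=1/2 → T at (9/2,5); v=(3,-2)
2. t=1/6 → R at (5,14/3); v=(-3,-2)
3. t=5/3 → L at (0,4/3); v=(3,-2)
4. t=2/3 → B at (2,0); v=(3,2)
5. t=1 → R at (5,2); v=(-3,2)
6. t=3/2 → T at (1/2,5); v=(-3,-2)
7. t=1/6 → L at (0,14/3); v=(3,-2)
8. t=5/3 → R at (5,4/3); v=(-3,-2)

Final position: (5,4/3)
Wall sequence: TRLBRTLR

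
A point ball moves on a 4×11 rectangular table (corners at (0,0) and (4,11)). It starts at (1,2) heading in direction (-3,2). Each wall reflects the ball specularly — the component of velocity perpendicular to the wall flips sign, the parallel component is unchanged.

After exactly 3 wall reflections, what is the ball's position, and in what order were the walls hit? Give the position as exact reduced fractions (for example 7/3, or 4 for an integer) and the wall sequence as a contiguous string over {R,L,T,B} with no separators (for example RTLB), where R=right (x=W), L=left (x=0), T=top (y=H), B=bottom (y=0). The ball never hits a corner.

1. t=1/3 → L at (0,8/3); v=(3,2)
2. t=4/3 → R at (4,16/3); v=(-3,2)
3. t=4/3 → L at (0,8); v=(3,2)

Final position: (0,8)
Wall sequence: LRL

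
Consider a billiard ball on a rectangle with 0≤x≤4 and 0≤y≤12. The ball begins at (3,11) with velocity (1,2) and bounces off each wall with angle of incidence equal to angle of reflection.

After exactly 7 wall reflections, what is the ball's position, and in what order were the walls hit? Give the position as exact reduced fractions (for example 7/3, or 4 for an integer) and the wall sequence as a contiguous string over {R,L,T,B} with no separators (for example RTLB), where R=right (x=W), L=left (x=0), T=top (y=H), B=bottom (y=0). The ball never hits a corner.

Final position: (0,11)
Wall sequence: TRLBRTL

1. t=1/2 → T at (7/2,12); v=(1,-2)
2. t=1/2 → R at (4,11); v=(-1,-2)
3. t=4 → L at (0,3); v=(1,-2)
4. t=3/2 → B at (3/2,0); v=(1,2)
5. t=5/2 → R at (4,5); v=(-1,2)
6. t=7/2 → T at (1/2,12); v=(-1,-2)
7. t=1/2 → L at (0,11); v=(1,-2)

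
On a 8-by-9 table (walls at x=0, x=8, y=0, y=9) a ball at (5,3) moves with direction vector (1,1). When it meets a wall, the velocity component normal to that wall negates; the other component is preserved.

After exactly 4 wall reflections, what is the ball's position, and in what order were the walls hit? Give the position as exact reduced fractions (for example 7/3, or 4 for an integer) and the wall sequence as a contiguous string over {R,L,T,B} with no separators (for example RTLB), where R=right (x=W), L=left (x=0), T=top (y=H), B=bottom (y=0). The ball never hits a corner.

1. t=3 → R at (8,6); v=(-1,1)
2. t=3 → T at (5,9); v=(-1,-1)
3. t=5 → L at (0,4); v=(1,-1)
4. t=4 → B at (4,0); v=(1,1)

Final position: (4,0)
Wall sequence: RTLB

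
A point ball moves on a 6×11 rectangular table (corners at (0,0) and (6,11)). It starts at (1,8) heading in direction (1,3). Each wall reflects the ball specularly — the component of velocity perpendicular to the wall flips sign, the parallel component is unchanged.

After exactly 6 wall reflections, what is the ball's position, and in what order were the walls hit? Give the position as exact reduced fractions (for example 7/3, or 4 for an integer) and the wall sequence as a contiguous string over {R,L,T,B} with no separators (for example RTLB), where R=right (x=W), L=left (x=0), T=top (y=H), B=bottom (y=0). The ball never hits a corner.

Final position: (1,0)
Wall sequence: TBRTLB

1. t=1 → T at (2,11); v=(1,-3)
2. t=11/3 → B at (17/3,0); v=(1,3)
3. t=1/3 → R at (6,1); v=(-1,3)
4. t=10/3 → T at (8/3,11); v=(-1,-3)
5. t=8/3 → L at (0,3); v=(1,-3)
6. t=1 → B at (1,0); v=(1,3)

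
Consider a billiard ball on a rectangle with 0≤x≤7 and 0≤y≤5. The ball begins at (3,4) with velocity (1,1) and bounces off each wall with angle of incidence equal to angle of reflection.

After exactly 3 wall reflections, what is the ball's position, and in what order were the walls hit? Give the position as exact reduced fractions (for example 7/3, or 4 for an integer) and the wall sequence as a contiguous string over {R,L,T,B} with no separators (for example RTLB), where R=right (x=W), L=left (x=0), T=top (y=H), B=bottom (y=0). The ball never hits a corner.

Final position: (5,0)
Wall sequence: TRB

1. t=1 → T at (4,5); v=(1,-1)
2. t=3 → R at (7,2); v=(-1,-1)
3. t=2 → B at (5,0); v=(-1,1)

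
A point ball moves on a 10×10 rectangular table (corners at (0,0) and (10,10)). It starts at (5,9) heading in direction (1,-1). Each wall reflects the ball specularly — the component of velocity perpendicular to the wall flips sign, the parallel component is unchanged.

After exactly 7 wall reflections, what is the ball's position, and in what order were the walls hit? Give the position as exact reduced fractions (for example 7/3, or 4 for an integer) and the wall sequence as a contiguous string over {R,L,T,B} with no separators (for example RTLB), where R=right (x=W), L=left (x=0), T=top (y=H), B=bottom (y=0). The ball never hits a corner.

1. t=5 → R at (10,4); v=(-1,-1)
2. t=4 → B at (6,0); v=(-1,1)
3. t=6 → L at (0,6); v=(1,1)
4. t=4 → T at (4,10); v=(1,-1)
5. t=6 → R at (10,4); v=(-1,-1)
6. t=4 → B at (6,0); v=(-1,1)
7. t=6 → L at (0,6); v=(1,1)

Final position: (0,6)
Wall sequence: RBLTRBL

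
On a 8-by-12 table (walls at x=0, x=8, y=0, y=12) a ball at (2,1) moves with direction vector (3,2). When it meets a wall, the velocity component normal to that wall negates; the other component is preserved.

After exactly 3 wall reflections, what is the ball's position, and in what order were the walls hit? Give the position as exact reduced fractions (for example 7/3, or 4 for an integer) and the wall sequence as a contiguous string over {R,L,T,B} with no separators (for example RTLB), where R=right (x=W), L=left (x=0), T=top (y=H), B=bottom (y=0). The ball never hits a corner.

Final position: (5/2,12)
Wall sequence: RLT

1. t=2 → R at (8,5); v=(-3,2)
2. t=8/3 → L at (0,31/3); v=(3,2)
3. t=5/6 → T at (5/2,12); v=(3,-2)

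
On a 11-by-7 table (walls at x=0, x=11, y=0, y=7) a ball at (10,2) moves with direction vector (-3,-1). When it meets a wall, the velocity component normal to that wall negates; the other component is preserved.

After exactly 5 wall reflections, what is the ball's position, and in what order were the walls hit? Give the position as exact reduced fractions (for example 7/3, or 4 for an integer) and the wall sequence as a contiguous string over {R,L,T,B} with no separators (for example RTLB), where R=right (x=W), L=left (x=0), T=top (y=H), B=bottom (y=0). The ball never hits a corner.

Final position: (0,16/3)
Wall sequence: BLRTL

1. t=2 → B at (4,0); v=(-3,1)
2. t=4/3 → L at (0,4/3); v=(3,1)
3. t=11/3 → R at (11,5); v=(-3,1)
4. t=2 → T at (5,7); v=(-3,-1)
5. t=5/3 → L at (0,16/3); v=(3,-1)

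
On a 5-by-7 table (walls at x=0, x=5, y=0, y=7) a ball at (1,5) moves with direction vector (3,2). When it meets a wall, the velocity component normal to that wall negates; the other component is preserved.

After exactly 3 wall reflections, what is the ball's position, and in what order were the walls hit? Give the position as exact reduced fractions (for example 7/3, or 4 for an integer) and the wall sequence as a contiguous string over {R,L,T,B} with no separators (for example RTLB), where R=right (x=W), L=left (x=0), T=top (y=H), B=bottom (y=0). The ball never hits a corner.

1. t=1 → T at (4,7); v=(3,-2)
2. t=1/3 → R at (5,19/3); v=(-3,-2)
3. t=5/3 → L at (0,3); v=(3,-2)

Final position: (0,3)
Wall sequence: TRL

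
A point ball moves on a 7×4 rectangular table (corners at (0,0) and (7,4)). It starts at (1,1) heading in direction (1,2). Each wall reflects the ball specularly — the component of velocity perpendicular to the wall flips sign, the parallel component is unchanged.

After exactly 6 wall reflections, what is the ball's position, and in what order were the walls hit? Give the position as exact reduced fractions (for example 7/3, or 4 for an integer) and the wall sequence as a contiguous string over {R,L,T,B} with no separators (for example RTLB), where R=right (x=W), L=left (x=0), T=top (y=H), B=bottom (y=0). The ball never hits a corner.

1. t=3/2 → T at (5/2,4); v=(1,-2)
2. t=2 → B at (9/2,0); v=(1,2)
3. t=2 → T at (13/2,4); v=(1,-2)
4. t=1/2 → R at (7,3); v=(-1,-2)
5. t=3/2 → B at (11/2,0); v=(-1,2)
6. t=2 → T at (7/2,4); v=(-1,-2)

Final position: (7/2,4)
Wall sequence: TBTRBT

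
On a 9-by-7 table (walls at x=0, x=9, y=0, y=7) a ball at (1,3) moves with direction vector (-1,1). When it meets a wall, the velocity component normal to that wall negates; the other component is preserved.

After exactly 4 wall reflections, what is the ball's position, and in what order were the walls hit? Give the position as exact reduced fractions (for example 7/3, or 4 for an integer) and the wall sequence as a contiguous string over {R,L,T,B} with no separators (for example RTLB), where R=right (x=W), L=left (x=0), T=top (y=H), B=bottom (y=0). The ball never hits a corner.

Final position: (8,0)
Wall sequence: LTRB

1. t=1 → L at (0,4); v=(1,1)
2. t=3 → T at (3,7); v=(1,-1)
3. t=6 → R at (9,1); v=(-1,-1)
4. t=1 → B at (8,0); v=(-1,1)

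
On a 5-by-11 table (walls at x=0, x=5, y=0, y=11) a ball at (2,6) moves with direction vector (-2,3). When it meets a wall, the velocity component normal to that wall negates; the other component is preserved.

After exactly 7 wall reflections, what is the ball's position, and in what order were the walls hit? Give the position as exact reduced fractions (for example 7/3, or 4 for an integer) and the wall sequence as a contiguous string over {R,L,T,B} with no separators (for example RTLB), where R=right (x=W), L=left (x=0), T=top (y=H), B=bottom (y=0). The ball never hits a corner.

Final position: (4,11)
Wall sequence: LTRBLRT

1. t=1 → L at (0,9); v=(2,3)
2. t=2/3 → T at (4/3,11); v=(2,-3)
3. t=11/6 → R at (5,11/2); v=(-2,-3)
4. t=11/6 → B at (4/3,0); v=(-2,3)
5. t=2/3 → L at (0,2); v=(2,3)
6. t=5/2 → R at (5,19/2); v=(-2,3)
7. t=1/2 → T at (4,11); v=(-2,-3)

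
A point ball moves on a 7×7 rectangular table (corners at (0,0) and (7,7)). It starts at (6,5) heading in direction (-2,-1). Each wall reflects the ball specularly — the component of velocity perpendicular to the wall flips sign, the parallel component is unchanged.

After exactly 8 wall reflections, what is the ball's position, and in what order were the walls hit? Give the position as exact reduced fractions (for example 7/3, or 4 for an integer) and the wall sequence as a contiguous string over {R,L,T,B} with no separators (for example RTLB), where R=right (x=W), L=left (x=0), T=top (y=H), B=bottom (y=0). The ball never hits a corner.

Final position: (4,0)
Wall sequence: LBRLTRLB

1. t=3 → L at (0,2); v=(2,-1)
2. t=2 → B at (4,0); v=(2,1)
3. t=3/2 → R at (7,3/2); v=(-2,1)
4. t=7/2 → L at (0,5); v=(2,1)
5. t=2 → T at (4,7); v=(2,-1)
6. t=3/2 → R at (7,11/2); v=(-2,-1)
7. t=7/2 → L at (0,2); v=(2,-1)
8. t=2 → B at (4,0); v=(2,1)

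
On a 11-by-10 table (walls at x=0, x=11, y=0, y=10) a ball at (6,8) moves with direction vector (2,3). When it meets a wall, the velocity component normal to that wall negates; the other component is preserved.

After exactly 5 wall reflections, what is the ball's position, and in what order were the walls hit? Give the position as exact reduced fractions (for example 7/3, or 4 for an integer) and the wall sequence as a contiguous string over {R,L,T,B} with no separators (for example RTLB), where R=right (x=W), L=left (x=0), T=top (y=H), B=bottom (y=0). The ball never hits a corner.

1. t=2/3 → T at (22/3,10); v=(2,-3)
2. t=11/6 → R at (11,9/2); v=(-2,-3)
3. t=3/2 → B at (8,0); v=(-2,3)
4. t=10/3 → T at (4/3,10); v=(-2,-3)
5. t=2/3 → L at (0,8); v=(2,-3)

Final position: (0,8)
Wall sequence: TRBTL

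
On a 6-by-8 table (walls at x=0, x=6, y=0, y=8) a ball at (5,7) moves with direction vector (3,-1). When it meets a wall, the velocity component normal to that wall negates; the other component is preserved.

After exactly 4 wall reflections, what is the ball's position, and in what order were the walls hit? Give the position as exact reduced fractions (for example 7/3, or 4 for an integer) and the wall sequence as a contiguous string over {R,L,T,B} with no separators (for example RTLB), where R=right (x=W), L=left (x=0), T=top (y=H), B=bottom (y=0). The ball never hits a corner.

Final position: (0,2/3)
Wall sequence: RLRL

1. t=1/3 → R at (6,20/3); v=(-3,-1)
2. t=2 → L at (0,14/3); v=(3,-1)
3. t=2 → R at (6,8/3); v=(-3,-1)
4. t=2 → L at (0,2/3); v=(3,-1)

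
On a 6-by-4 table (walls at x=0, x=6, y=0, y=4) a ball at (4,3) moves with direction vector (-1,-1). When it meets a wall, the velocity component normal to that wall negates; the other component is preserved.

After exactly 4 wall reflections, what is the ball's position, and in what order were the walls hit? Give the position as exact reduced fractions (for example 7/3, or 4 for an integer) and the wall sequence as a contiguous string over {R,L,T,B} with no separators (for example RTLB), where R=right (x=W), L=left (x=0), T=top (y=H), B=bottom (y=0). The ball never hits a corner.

Final position: (6,1)
Wall sequence: BLTR

1. t=3 → B at (1,0); v=(-1,1)
2. t=1 → L at (0,1); v=(1,1)
3. t=3 → T at (3,4); v=(1,-1)
4. t=3 → R at (6,1); v=(-1,-1)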